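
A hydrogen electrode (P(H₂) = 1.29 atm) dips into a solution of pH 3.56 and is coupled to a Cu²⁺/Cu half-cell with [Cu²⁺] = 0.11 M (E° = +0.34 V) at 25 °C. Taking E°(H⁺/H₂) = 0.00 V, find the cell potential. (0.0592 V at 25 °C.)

0.53 V

The Cu²⁺/Cu couple is the cathode, so E°_cell = 0.34 V; n = 2.
[H⁺] = 10^(−3.56) = 2.8 × 10^-4 M, and Q = [H⁺]^2 / ([Cu²⁺]·P(H₂)) = 5.35 × 10^-7.
E = E° − (0.0592/2) log Q = 0.34 − (0.0592/2)(-6.272) = 0.526 V.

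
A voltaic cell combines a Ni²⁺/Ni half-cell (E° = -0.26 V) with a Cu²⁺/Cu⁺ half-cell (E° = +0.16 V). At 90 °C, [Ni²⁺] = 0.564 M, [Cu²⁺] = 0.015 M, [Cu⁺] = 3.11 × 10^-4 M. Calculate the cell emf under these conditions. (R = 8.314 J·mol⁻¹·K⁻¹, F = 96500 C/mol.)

0.550 V

The Cu²⁺/Cu⁺ couple has the higher reduction potential and acts as the cathode, so E°_cell = +0.16 − (-0.26) = 0.42 V.
Balancing electrons gives n = 2; the reaction quotient is Q = [Ni²⁺]·[Cu⁺]^2/[Cu²⁺]^2 = 2.42 × 10^-4.
E = E° − (RT/nF) ln Q = 0.42 − (8.314×363)/(2×96500) × (-8.325) = 0.420 + 0.130 = 0.550 V.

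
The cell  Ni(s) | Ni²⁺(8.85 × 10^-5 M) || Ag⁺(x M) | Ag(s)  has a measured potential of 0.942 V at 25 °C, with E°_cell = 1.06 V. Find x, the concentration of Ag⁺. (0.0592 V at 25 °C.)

9.6 × 10^-5 M

From the Nernst equation, log Q = n(E° − E)/0.0592 = 2(1.06 − 0.942)/0.0592 = 3.986, so Q = 9690.
With Q = [Ni²⁺]/[Ag⁺]^2 and the known concentrations, [Ag⁺]^2 in the denominator gives [Ag⁺] = 9.6 × 10^-5 M.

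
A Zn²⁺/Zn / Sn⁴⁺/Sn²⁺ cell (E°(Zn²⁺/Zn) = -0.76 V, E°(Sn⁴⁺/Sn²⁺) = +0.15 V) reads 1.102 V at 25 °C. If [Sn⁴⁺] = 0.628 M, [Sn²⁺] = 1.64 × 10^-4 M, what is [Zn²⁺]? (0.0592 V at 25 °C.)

0.0012 M

From the Nernst equation, log Q = n(E° − E)/0.0592 = 2(0.91 − 1.102)/0.0592 = -6.486, so Q = 3.26 × 10^-7.
With Q = [Zn²⁺]·[Sn²⁺]/[Sn⁴⁺] and the known concentrations, [Zn²⁺] in the numerator gives [Zn²⁺] = 0.0012 M.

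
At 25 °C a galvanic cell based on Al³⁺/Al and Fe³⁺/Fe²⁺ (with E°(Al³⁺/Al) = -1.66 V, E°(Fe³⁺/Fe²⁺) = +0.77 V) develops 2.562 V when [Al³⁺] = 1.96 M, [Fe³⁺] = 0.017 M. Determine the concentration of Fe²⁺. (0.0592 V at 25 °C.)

8 × 10^-5 M

From the Nernst equation, log Q = n(E° − E)/0.0592 = 3(2.43 − 2.562)/0.0592 = -6.689, so Q = 2.05 × 10^-7.
With Q = [Al³⁺]·[Fe²⁺]^3/[Fe³⁺]^3 and the known concentrations, [Fe²⁺]^3 in the numerator gives [Fe²⁺] = 8 × 10^-5 M.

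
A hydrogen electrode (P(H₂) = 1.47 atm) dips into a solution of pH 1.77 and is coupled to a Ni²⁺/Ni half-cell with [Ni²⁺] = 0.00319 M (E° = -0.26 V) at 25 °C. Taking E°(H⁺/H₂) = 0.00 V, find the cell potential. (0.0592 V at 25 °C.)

0.22 V

The hydrogen couple is the cathode, so E°_cell = 0.26 V; n = 2.
[H⁺] = 10^(−1.77) = 0.017 M, and Q = [Ni²⁺]·P(H₂) / [H⁺]^2 = 16.3.
E = E° − (0.0592/2) log Q = 0.26 − (0.0592/2)(1.211) = 0.224 V.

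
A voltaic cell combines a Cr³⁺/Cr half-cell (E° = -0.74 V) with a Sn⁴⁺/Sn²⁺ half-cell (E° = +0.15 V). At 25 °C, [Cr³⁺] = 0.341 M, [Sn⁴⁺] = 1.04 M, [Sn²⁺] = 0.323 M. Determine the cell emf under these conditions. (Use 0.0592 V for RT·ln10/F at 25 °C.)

The Sn⁴⁺/Sn²⁺ couple has the higher reduction potential and acts as the cathode, so E°_cell = +0.15 − (-0.74) = 0.89 V.
Balancing electrons gives n = 6; the reaction quotient is Q = [Cr³⁺]^2·[Sn²⁺]^3/[Sn⁴⁺]^3 = 0.00348.
At 25 °C, E = E° − (0.0592/n) log Q = 0.89 − (0.0592/6)(-2.458) = 0.890 + 0.024 = 0.914 V.

0.914 V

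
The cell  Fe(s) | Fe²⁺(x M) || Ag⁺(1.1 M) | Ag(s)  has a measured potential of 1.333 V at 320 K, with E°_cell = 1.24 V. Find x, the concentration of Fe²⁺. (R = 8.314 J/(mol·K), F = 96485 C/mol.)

From the Nernst equation, ln Q = nF(E° − E)/RT = 2×96485×(1.24 − 1.333)/(8.314×320) = -6.745, so Q = 0.00118.
With Q = [Fe²⁺]/[Ag⁺]^2 and the known concentrations, [Fe²⁺] in the numerator gives [Fe²⁺] = 0.0014 M.

0.0014 M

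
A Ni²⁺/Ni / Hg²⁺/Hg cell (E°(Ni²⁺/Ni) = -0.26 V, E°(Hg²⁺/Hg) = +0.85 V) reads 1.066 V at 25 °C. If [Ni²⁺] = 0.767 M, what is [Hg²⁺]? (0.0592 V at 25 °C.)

0.025 M

From the Nernst equation, log Q = n(E° − E)/0.0592 = 2(1.11 − 1.066)/0.0592 = 1.486, so Q = 30.7.
With Q = [Ni²⁺]/[Hg²⁺] and the known concentrations, [Hg²⁺] in the denominator gives [Hg²⁺] = 0.025 M.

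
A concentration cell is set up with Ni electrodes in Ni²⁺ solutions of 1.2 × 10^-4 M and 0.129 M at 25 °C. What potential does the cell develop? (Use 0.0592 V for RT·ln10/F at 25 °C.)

Both half-cells are Ni²⁺/Ni, so E°_cell = 0. The concentrated side is the cathode; the cell reaction moves Ni²⁺ from high to low concentration with n = 2.
Q = [Ni²⁺]_dilute/[Ni²⁺]_conc = 1.2 × 10^-4/0.129 = 9.3 × 10^-4.
E = 0 − (0.0592/2) log Q = −(0.0592/2)(-3.031) = 0.0897 V.

0.090 V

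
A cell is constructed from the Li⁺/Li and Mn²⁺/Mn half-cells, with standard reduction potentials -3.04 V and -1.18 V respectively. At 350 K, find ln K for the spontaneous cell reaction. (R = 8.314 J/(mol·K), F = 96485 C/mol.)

E°_cell = -1.18 − (-3.04) = 1.86 V, with n = 2 electrons transferred.
At equilibrium E = 0, so the Nernst equation gives ln K = nFE°/RT = (2)(96485)(1.86)/((8.314)(350)) = 123.35.

ln K = 123.3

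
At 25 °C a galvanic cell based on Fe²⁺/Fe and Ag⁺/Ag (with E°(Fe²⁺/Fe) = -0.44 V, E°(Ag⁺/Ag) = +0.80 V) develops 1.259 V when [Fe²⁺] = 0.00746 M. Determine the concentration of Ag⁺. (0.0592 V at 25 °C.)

From the Nernst equation, log Q = n(E° − E)/0.0592 = 2(1.24 − 1.259)/0.0592 = -0.642, so Q = 0.228.
With Q = [Fe²⁺]/[Ag⁺]^2 and the known concentrations, [Ag⁺]^2 in the denominator gives [Ag⁺] = 0.18 M.

0.18 M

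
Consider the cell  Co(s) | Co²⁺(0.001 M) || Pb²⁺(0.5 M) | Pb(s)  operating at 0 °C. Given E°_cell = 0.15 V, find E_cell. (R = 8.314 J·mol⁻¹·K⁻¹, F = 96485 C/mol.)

0.223 V

Balancing electrons gives n = 2; the reaction quotient is Q = [Co²⁺]/[Pb²⁺] = 0.00200.
E = E° − (RT/nF) ln Q = 0.15 − (8.314×273)/(2×96485) × (-6.215) = 0.150 + 0.073 = 0.223 V.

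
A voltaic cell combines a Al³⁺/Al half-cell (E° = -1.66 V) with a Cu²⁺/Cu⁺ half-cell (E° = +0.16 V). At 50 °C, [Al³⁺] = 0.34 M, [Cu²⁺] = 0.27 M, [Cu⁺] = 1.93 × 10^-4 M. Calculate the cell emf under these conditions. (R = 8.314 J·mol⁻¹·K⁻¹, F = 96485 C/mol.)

The Cu²⁺/Cu⁺ couple has the higher reduction potential and acts as the cathode, so E°_cell = +0.16 − (-1.66) = 1.82 V.
Balancing electrons gives n = 3; the reaction quotient is Q = [Al³⁺]·[Cu⁺]^3/[Cu²⁺]^3 = 1.24 × 10^-10.
E = E° − (RT/nF) ln Q = 1.82 − (8.314×323)/(3×96485) × (-22.809) = 1.820 + 0.212 = 2.032 V.

2.03 V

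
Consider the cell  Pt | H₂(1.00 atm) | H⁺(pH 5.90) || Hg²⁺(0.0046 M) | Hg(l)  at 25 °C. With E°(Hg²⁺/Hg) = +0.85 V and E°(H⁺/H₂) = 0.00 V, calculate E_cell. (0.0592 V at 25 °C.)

1.13 V

The Hg²⁺/Hg couple is the cathode, so E°_cell = 0.85 V; n = 2.
[H⁺] = 10^(−5.90) = 1.3 × 10^-6 M, and Q = [H⁺]^2 / ([Hg²⁺]·P(H₂)) = 3.45 × 10^-10.
E = E° − (0.0592/2) log Q = 0.85 − (0.0592/2)(-9.463) = 1.130 V.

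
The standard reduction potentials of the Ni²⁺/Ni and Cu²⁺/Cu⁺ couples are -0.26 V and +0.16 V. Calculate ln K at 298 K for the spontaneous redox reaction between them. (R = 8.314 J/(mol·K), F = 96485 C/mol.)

ln K = 32.7

E°_cell = +0.16 − (-0.26) = 0.42 V, with n = 2 electrons transferred.
At equilibrium E = 0, so the Nernst equation gives ln K = nFE°/RT = (2)(96485)(0.42)/((8.314)(298)) = 32.71.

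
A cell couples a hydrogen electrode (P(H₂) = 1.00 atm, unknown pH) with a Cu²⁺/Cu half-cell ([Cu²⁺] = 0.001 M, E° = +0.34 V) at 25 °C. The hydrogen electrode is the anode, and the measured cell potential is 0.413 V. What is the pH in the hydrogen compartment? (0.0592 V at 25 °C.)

E°_cell = 0.34 V and n = 2.
log Q = n(E° − E)/0.0592 = 2×(0.34 − 0.413)/0.0592 = -2.466.
With Q = [H⁺]^2 / ([Cu²⁺]·P(H₂)), solving for [H⁺] gives log[H⁺] = -2.733, so pH = 2.73.

pH = 2.73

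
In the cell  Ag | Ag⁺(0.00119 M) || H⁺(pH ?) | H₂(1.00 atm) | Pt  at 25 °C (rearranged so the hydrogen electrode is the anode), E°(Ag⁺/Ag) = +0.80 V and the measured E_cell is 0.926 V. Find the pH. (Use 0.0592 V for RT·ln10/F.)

pH = 5.05

E°_cell = 0.80 V and n = 2.
log Q = n(E° − E)/0.0592 = 2×(0.80 − 0.926)/0.0592 = -4.257.
With Q = [H⁺]^2 / ([Ag⁺]^2·P(H₂)), solving for [H⁺] gives log[H⁺] = -5.053, so pH = 5.05.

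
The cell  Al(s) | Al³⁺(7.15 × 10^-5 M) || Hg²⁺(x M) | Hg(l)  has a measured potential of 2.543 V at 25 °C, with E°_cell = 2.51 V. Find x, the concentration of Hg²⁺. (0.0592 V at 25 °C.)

From the Nernst equation, log Q = n(E° − E)/0.0592 = 6(2.51 − 2.543)/0.0592 = -3.345, so Q = 4.52 × 10^-4.
With Q = [Al³⁺]^2/[Hg²⁺]^3 and the known concentrations, [Hg²⁺]^3 in the denominator gives [Hg²⁺] = 0.022 M.

0.022 M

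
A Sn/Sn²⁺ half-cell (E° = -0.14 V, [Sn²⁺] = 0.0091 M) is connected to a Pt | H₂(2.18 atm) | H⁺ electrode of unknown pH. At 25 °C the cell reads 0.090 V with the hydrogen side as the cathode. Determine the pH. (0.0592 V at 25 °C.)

E°_cell = 0.14 V and n = 2.
log Q = n(E° − E)/0.0592 = 2×(0.14 − 0.090)/0.0592 = 1.689.
With Q = [Sn²⁺]·P(H₂) / [H⁺]^2, solving for [H⁺] gives log[H⁺] = -1.696, so pH = 1.70.

pH = 1.70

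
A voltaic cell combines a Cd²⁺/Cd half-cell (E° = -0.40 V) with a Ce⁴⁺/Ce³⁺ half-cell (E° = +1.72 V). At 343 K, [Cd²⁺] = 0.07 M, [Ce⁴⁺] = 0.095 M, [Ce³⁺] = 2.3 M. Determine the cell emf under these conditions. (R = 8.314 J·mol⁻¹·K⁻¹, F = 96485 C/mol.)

The Ce⁴⁺/Ce³⁺ couple has the higher reduction potential and acts as the cathode, so E°_cell = +1.72 − (-0.40) = 2.12 V.
Balancing electrons gives n = 2; the reaction quotient is Q = [Cd²⁺]·[Ce³⁺]^2/[Ce⁴⁺]^2 = 41.0.
E = E° − (RT/nF) ln Q = 2.12 − (8.314×343)/(2×96485) × (3.714) = 2.120 − 0.055 = 2.065 V.

2.07 V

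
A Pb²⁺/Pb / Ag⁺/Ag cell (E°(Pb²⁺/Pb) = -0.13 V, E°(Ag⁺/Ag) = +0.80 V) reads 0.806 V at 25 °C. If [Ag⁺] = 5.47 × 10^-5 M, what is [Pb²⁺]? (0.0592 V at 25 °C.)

From the Nernst equation, log Q = n(E° − E)/0.0592 = 2(0.93 − 0.806)/0.0592 = 4.189, so Q = 1.55 × 10^4.
With Q = [Pb²⁺]/[Ag⁺]^2 and the known concentrations, [Pb²⁺] in the numerator gives [Pb²⁺] = 4.6 × 10^-5 M.

4.6 × 10^-5 M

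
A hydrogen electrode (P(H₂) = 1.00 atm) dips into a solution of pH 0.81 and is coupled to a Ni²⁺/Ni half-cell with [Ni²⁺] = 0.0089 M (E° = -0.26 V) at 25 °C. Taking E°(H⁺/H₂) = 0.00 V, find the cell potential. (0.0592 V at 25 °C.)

0.27 V

The hydrogen couple is the cathode, so E°_cell = 0.26 V; n = 2.
[H⁺] = 10^(−0.81) = 0.15 M, and Q = [Ni²⁺]·P(H₂) / [H⁺]^2 = 0.371.
E = E° − (0.0592/2) log Q = 0.26 − (0.0592/2)(-0.431) = 0.273 V.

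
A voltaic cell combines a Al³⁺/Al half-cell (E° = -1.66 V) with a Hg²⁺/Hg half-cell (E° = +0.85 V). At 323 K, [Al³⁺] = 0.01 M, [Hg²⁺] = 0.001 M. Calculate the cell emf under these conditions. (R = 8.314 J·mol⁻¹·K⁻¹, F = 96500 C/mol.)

2.46 V

The Hg²⁺/Hg couple has the higher reduction potential and acts as the cathode, so E°_cell = +0.85 − (-1.66) = 2.51 V.
Balancing electrons gives n = 6; the reaction quotient is Q = [Al³⁺]^2/[Hg²⁺]^3 = 1 × 10^5.
E = E° − (RT/nF) ln Q = 2.51 − (8.314×323)/(6×96500) × (11.513) = 2.510 − 0.053 = 2.457 V.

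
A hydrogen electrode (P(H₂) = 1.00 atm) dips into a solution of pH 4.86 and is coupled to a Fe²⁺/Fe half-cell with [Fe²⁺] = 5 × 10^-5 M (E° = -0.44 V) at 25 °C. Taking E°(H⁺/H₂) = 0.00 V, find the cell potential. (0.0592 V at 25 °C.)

0.28 V

The hydrogen couple is the cathode, so E°_cell = 0.44 V; n = 2.
[H⁺] = 10^(−4.86) = 1.4 × 10^-5 M, and Q = [Fe²⁺]·P(H₂) / [H⁺]^2 = 2.62 × 10^5.
E = E° − (0.0592/2) log Q = 0.44 − (0.0592/2)(5.419) = 0.280 V.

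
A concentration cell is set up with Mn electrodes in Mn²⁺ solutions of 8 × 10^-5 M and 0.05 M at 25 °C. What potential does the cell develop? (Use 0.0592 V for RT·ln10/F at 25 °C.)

0.083 V

Both half-cells are Mn²⁺/Mn, so E°_cell = 0. The concentrated side is the cathode; the cell reaction moves Mn²⁺ from high to low concentration with n = 2.
Q = [Mn²⁺]_dilute/[Mn²⁺]_conc = 8 × 10^-5/0.05 = 0.00160.
E = 0 − (0.0592/2) log Q = −(0.0592/2)(-2.796) = 0.0828 V.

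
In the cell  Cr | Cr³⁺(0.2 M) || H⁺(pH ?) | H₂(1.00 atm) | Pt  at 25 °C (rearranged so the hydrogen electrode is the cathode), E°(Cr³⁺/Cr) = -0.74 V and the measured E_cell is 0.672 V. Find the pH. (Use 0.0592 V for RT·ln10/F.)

pH = 1.38

E°_cell = 0.74 V and n = 6.
log Q = n(E° − E)/0.0592 = 6×(0.74 − 0.672)/0.0592 = 6.892.
With Q = [Cr³⁺]^2·P(H₂)^3 / [H⁺]^6, solving for [H⁺] gives log[H⁺] = -1.382, so pH = 1.38.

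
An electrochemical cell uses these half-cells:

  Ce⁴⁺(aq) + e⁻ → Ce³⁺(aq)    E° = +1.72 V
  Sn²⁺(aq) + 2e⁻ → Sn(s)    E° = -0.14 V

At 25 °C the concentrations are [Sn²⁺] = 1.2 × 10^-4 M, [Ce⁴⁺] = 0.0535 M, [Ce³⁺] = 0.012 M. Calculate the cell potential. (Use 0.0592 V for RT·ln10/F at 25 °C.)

The Ce⁴⁺/Ce³⁺ couple has the higher reduction potential and acts as the cathode, so E°_cell = +1.72 − (-0.14) = 1.86 V.
Balancing electrons gives n = 2; the reaction quotient is Q = [Sn²⁺]·[Ce³⁺]^2/[Ce⁴⁺]^2 = 6.04 × 10^-6.
At 25 °C, E = E° − (0.0592/n) log Q = 1.86 − (0.0592/2)(-5.219) = 1.860 + 0.154 = 2.014 V.

2.01 V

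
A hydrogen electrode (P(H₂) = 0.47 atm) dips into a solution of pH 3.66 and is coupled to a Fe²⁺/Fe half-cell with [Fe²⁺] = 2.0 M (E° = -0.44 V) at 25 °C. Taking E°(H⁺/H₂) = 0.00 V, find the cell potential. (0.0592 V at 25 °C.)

The hydrogen couple is the cathode, so E°_cell = 0.44 V; n = 2.
[H⁺] = 10^(−3.66) = 2.2 × 10^-4 M, and Q = [Fe²⁺]·P(H₂) / [H⁺]^2 = 1.96 × 10^7.
E = E° − (0.0592/2) log Q = 0.44 − (0.0592/2)(7.293) = 0.224 V.

0.22 V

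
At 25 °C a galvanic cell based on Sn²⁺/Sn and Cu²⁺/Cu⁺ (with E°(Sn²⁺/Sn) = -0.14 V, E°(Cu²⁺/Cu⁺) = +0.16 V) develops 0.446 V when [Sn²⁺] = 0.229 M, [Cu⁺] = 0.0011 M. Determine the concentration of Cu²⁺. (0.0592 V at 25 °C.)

From the Nernst equation, log Q = n(E° − E)/0.0592 = 2(0.30 − 0.446)/0.0592 = -4.932, so Q = 1.17 × 10^-5.
With Q = [Sn²⁺]·[Cu⁺]^2/[Cu²⁺]^2 and the known concentrations, [Cu²⁺]^2 in the denominator gives [Cu²⁺] = 0.15 M.

0.15 M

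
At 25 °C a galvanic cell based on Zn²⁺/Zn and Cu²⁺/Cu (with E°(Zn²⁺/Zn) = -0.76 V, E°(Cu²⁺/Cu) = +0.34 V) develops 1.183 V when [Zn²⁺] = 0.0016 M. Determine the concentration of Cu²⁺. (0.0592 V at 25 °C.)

From the Nernst equation, log Q = n(E° − E)/0.0592 = 2(1.10 − 1.183)/0.0592 = -2.804, so Q = 0.00157.
With Q = [Zn²⁺]/[Cu²⁺] and the known concentrations, [Cu²⁺] in the denominator gives [Cu²⁺] = 1.0 M.

1.0 M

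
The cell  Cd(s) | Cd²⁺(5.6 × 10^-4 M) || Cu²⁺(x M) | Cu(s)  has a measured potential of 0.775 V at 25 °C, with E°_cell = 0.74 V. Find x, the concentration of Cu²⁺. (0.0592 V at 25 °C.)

0.0085 M

From the Nernst equation, log Q = n(E° − E)/0.0592 = 2(0.74 − 0.775)/0.0592 = -1.182, so Q = 0.0657.
With Q = [Cd²⁺]/[Cu²⁺] and the known concentrations, [Cu²⁺] in the denominator gives [Cu²⁺] = 0.0085 M.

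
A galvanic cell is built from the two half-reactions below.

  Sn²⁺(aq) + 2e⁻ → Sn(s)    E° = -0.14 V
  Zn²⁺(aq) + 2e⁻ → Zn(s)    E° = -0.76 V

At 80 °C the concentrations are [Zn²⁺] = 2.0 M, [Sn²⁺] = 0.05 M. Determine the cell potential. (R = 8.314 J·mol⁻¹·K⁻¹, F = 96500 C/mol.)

0.564 V

The Sn²⁺/Sn couple has the higher reduction potential and acts as the cathode, so E°_cell = -0.14 − (-0.76) = 0.62 V.
Balancing electrons gives n = 2; the reaction quotient is Q = [Zn²⁺]/[Sn²⁺] = 40.0.
E = E° − (RT/nF) ln Q = 0.62 − (8.314×353)/(2×96500) × (3.689) = 0.620 − 0.056 = 0.564 V.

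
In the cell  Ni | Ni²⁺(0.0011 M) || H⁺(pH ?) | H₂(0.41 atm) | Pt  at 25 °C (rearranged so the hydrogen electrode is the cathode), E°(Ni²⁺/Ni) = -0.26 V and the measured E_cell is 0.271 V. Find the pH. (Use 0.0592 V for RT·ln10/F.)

pH = 1.49

E°_cell = 0.26 V and n = 2.
log Q = n(E° − E)/0.0592 = 2×(0.26 − 0.271)/0.0592 = -0.372.
With Q = [Ni²⁺]·P(H₂) / [H⁺]^2, solving for [H⁺] gives log[H⁺] = -1.487, so pH = 1.49.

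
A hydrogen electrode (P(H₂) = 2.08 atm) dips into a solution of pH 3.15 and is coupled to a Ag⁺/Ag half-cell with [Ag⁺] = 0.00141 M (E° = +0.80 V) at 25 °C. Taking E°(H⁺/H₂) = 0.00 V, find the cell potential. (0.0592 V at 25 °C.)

The Ag⁺/Ag couple is the cathode, so E°_cell = 0.80 V; n = 2.
[H⁺] = 10^(−3.15) = 7.1 × 10^-4 M, and Q = [H⁺]^2 / ([Ag⁺]^2·P(H₂)) = 0.121.
E = E° − (0.0592/2) log Q = 0.80 − (0.0592/2)(-0.917) = 0.827 V.

0.83 V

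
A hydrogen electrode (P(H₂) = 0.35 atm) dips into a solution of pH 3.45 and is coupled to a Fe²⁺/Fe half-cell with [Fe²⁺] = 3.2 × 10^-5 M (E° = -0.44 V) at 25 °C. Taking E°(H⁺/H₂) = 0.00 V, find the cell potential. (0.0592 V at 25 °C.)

The hydrogen couple is the cathode, so E°_cell = 0.44 V; n = 2.
[H⁺] = 10^(−3.45) = 3.5 × 10^-4 M, and Q = [Fe²⁺]·P(H₂) / [H⁺]^2 = 89.0.
E = E° − (0.0592/2) log Q = 0.44 − (0.0592/2)(1.949) = 0.382 V.

0.38 V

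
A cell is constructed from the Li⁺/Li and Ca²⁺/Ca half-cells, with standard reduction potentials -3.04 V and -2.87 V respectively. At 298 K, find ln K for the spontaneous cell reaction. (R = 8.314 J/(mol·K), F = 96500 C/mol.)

E°_cell = -2.87 − (-3.04) = 0.17 V, with n = 2 electrons transferred.
At equilibrium E = 0, so the Nernst equation gives ln K = nFE°/RT = (2)(96500)(0.17)/((8.314)(298)) = 13.24.

ln K = 13.2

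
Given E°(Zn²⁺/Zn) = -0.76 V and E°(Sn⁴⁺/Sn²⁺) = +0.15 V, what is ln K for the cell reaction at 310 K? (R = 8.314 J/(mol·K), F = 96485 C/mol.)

E°_cell = +0.15 − (-0.76) = 0.91 V, with n = 2 electrons transferred.
At equilibrium E = 0, so the Nernst equation gives ln K = nFE°/RT = (2)(96485)(0.91)/((8.314)(310)) = 68.13.

ln K = 68.1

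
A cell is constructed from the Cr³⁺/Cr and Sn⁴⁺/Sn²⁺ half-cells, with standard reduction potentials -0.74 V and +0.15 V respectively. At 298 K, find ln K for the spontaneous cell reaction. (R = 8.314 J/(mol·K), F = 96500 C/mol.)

ln K = 208.0

E°_cell = +0.15 − (-0.74) = 0.89 V, with n = 6 electrons transferred.
At equilibrium E = 0, so the Nernst equation gives ln K = nFE°/RT = (6)(96500)(0.89)/((8.314)(298)) = 207.99.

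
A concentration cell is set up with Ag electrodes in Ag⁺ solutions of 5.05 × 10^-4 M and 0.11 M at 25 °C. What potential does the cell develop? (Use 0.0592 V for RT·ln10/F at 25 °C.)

Both half-cells are Ag⁺/Ag, so E°_cell = 0. The concentrated side is the cathode; the cell reaction moves Ag⁺ from high to low concentration with n = 1.
Q = [Ag⁺]_dilute/[Ag⁺]_conc = 5.05 × 10^-4/0.11 = 0.00459.
E = 0 − (0.0592/1) log Q = −(0.0592/1)(-2.338) = 0.1384 V.

0.14 V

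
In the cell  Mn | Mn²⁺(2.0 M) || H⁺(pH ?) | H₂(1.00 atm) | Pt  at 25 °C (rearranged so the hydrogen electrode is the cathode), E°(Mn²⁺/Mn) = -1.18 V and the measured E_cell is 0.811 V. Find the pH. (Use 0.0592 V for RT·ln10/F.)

pH = 6.08

E°_cell = 1.18 V and n = 2.
log Q = n(E° − E)/0.0592 = 2×(1.18 − 0.811)/0.0592 = 12.466.
With Q = [Mn²⁺]·P(H₂) / [H⁺]^2, solving for [H⁺] gives log[H⁺] = -6.083, so pH = 6.08.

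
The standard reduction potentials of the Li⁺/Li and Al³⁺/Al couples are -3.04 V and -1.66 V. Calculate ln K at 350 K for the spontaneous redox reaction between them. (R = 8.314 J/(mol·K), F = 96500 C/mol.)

ln K = 137.3

E°_cell = -1.66 − (-3.04) = 1.38 V, with n = 3 electrons transferred.
At equilibrium E = 0, so the Nernst equation gives ln K = nFE°/RT = (3)(96500)(1.38)/((8.314)(350)) = 137.29.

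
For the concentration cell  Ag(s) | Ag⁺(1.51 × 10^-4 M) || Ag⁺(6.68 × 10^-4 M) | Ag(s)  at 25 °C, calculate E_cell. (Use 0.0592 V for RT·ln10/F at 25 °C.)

0.038 V

Both half-cells are Ag⁺/Ag, so E°_cell = 0. The concentrated side is the cathode; the cell reaction moves Ag⁺ from high to low concentration with n = 1.
Q = [Ag⁺]_dilute/[Ag⁺]_conc = 1.51 × 10^-4/6.68 × 10^-4 = 0.226.
E = 0 − (0.0592/1) log Q = −(0.0592/1)(-0.646) = 0.0382 V.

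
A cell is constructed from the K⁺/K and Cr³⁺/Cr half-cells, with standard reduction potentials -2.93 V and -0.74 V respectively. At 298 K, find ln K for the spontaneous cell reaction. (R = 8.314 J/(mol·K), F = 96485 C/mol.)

E°_cell = -0.74 − (-2.93) = 2.19 V, with n = 3 electrons transferred.
At equilibrium E = 0, so the Nernst equation gives ln K = nFE°/RT = (3)(96485)(2.19)/((8.314)(298)) = 255.86.

ln K = 255.9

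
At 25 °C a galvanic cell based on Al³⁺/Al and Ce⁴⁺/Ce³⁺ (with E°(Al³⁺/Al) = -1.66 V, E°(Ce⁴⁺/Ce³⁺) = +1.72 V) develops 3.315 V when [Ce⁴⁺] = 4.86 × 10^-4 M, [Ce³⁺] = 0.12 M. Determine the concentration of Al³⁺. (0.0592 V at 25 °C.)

From the Nernst equation, log Q = n(E° − E)/0.0592 = 3(3.38 − 3.315)/0.0592 = 3.294, so Q = 1970.
With Q = [Al³⁺]·[Ce³⁺]^3/[Ce⁴⁺]^3 and the known concentrations, [Al³⁺] in the numerator gives [Al³⁺] = 1.3 × 10^-4 M.

1.3 × 10^-4 M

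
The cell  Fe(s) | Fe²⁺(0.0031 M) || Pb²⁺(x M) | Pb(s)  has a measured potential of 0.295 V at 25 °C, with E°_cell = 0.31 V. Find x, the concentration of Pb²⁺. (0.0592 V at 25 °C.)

9.7 × 10^-4 M

From the Nernst equation, log Q = n(E° − E)/0.0592 = 2(0.31 − 0.295)/0.0592 = 0.507, so Q = 3.21.
With Q = [Fe²⁺]/[Pb²⁺] and the known concentrations, [Pb²⁺] in the denominator gives [Pb²⁺] = 9.7 × 10^-4 M.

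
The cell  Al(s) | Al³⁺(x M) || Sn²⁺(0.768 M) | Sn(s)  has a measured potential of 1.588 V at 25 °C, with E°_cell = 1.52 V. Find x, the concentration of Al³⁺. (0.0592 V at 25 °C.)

2.4 × 10^-4 M

From the Nernst equation, log Q = n(E° − E)/0.0592 = 6(1.52 − 1.588)/0.0592 = -6.892, so Q = 1.28 × 10^-7.
With Q = [Al³⁺]^2/[Sn²⁺]^3 and the known concentrations, [Al³⁺]^2 in the numerator gives [Al³⁺] = 2.4 × 10^-4 M.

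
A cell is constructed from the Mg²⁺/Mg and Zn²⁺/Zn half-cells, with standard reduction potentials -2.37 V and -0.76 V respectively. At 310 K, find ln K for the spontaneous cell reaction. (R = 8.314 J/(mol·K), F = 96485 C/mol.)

E°_cell = -0.76 − (-2.37) = 1.61 V, with n = 2 electrons transferred.
At equilibrium E = 0, so the Nernst equation gives ln K = nFE°/RT = (2)(96485)(1.61)/((8.314)(310)) = 120.54.

ln K = 120.5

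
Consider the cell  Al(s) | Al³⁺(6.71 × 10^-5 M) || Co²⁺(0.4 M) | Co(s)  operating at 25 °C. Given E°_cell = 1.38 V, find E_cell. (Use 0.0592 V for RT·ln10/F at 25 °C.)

1.45 V

Balancing electrons gives n = 6; the reaction quotient is Q = [Al³⁺]^2/[Co²⁺]^3 = 7.04 × 10^-8.
At 25 °C, E = E° − (0.0592/n) log Q = 1.38 − (0.0592/6)(-7.153) = 1.380 + 0.071 = 1.451 V.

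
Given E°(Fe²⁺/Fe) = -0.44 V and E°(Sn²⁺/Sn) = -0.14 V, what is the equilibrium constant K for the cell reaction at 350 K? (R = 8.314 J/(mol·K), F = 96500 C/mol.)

E°_cell = -0.14 − (-0.44) = 0.30 V, with n = 2 electrons transferred.
At equilibrium E = 0, so the Nernst equation gives ln K = nFE°/RT = (2)(96500)(0.30)/((8.314)(350)) = 19.90.
K = e^19.90 = 4.4 × 10^8.

4.4 × 10^8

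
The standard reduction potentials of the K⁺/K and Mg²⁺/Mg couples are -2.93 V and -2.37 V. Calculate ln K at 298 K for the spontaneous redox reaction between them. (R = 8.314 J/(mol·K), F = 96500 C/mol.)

ln K = 43.6

E°_cell = -2.37 − (-2.93) = 0.56 V, with n = 2 electrons transferred.
At equilibrium E = 0, so the Nernst equation gives ln K = nFE°/RT = (2)(96500)(0.56)/((8.314)(298)) = 43.62.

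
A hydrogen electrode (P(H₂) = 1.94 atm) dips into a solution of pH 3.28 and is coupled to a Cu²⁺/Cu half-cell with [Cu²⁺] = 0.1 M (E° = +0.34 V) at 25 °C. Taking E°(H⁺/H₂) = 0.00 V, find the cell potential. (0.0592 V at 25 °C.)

0.51 V

The Cu²⁺/Cu couple is the cathode, so E°_cell = 0.34 V; n = 2.
[H⁺] = 10^(−3.28) = 5.2 × 10^-4 M, and Q = [H⁺]^2 / ([Cu²⁺]·P(H₂)) = 1.42 × 10^-6.
E = E° − (0.0592/2) log Q = 0.34 − (0.0592/2)(-5.848) = 0.513 V.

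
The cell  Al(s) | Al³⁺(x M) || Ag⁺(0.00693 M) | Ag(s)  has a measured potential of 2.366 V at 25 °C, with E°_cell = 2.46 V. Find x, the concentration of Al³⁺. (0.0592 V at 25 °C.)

0.019 M

From the Nernst equation, log Q = n(E° − E)/0.0592 = 3(2.46 − 2.366)/0.0592 = 4.764, so Q = 5.8 × 10^4.
With Q = [Al³⁺]/[Ag⁺]^3 and the known concentrations, [Al³⁺] in the numerator gives [Al³⁺] = 0.019 M.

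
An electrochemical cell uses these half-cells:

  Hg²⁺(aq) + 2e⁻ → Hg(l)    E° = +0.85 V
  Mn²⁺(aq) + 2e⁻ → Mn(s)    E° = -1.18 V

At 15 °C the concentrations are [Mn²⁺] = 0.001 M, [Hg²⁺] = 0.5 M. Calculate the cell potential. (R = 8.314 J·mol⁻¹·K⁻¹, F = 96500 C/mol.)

2.11 V

The Hg²⁺/Hg couple has the higher reduction potential and acts as the cathode, so E°_cell = +0.85 − (-1.18) = 2.03 V.
Balancing electrons gives n = 2; the reaction quotient is Q = [Mn²⁺]/[Hg²⁺] = 0.00200.
E = E° − (RT/nF) ln Q = 2.03 − (8.314×288)/(2×96500) × (-6.215) = 2.030 + 0.077 = 2.107 V.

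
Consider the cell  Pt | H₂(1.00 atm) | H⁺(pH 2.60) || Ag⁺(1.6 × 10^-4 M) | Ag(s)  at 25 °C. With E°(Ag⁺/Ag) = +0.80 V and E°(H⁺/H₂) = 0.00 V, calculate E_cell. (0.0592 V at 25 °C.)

0.73 V

The Ag⁺/Ag couple is the cathode, so E°_cell = 0.80 V; n = 2.
[H⁺] = 10^(−2.60) = 0.0025 M, and Q = [H⁺]^2 / ([Ag⁺]^2·P(H₂)) = 246.
E = E° − (0.0592/2) log Q = 0.80 − (0.0592/2)(2.392) = 0.729 V.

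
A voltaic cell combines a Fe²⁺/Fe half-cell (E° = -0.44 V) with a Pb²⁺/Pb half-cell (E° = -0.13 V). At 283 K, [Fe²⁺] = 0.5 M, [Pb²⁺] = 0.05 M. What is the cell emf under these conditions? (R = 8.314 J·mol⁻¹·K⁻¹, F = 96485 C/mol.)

0.282 V

The Pb²⁺/Pb couple has the higher reduction potential and acts as the cathode, so E°_cell = -0.13 − (-0.44) = 0.31 V.
Balancing electrons gives n = 2; the reaction quotient is Q = [Fe²⁺]/[Pb²⁺] = 10.0.
E = E° − (RT/nF) ln Q = 0.31 − (8.314×283)/(2×96485) × (2.303) = 0.310 − 0.028 = 0.282 V.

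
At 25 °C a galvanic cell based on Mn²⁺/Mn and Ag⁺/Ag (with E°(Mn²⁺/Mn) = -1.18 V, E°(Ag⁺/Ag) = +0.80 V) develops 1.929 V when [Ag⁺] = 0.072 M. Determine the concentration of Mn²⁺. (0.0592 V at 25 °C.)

From the Nernst equation, log Q = n(E° − E)/0.0592 = 2(1.98 − 1.929)/0.0592 = 1.723, so Q = 52.8.
With Q = [Mn²⁺]/[Ag⁺]^2 and the known concentrations, [Mn²⁺] in the numerator gives [Mn²⁺] = 0.27 M.

0.27 M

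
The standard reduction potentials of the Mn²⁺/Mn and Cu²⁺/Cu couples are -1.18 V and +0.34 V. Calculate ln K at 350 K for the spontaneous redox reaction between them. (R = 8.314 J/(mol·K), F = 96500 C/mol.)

ln K = 100.8

E°_cell = +0.34 − (-1.18) = 1.52 V, with n = 2 electrons transferred.
At equilibrium E = 0, so the Nernst equation gives ln K = nFE°/RT = (2)(96500)(1.52)/((8.314)(350)) = 100.81.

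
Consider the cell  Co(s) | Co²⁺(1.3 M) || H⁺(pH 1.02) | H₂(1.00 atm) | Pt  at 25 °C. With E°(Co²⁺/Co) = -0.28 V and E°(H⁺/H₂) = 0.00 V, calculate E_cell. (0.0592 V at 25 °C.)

0.22 V

The hydrogen couple is the cathode, so E°_cell = 0.28 V; n = 2.
[H⁺] = 10^(−1.02) = 0.095 M, and Q = [Co²⁺]·P(H₂) / [H⁺]^2 = 143.
E = E° − (0.0592/2) log Q = 0.28 − (0.0592/2)(2.154) = 0.216 V.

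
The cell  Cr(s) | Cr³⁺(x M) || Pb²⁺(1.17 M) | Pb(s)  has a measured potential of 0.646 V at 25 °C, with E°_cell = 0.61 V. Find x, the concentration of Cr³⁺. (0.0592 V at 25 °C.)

From the Nernst equation, log Q = n(E° − E)/0.0592 = 6(0.61 − 0.646)/0.0592 = -3.649, so Q = 2.25 × 10^-4.
With Q = [Cr³⁺]^2/[Pb²⁺]^3 and the known concentrations, [Cr³⁺]^2 in the numerator gives [Cr³⁺] = 0.019 M.

0.019 M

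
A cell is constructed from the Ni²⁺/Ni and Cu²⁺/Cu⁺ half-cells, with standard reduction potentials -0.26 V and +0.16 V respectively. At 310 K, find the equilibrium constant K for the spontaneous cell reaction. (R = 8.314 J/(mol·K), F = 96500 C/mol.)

E°_cell = +0.16 − (-0.26) = 0.42 V, with n = 2 electrons transferred.
At equilibrium E = 0, so the Nernst equation gives ln K = nFE°/RT = (2)(96500)(0.42)/((8.314)(310)) = 31.45.
K = e^31.45 = 4.6 × 10^13.

4.6 × 10^13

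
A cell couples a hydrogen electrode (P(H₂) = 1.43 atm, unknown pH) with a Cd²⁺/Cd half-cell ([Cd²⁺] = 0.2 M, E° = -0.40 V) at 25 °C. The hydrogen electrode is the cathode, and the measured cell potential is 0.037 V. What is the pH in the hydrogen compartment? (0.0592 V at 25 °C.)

E°_cell = 0.40 V and n = 2.
log Q = n(E° − E)/0.0592 = 2×(0.40 − 0.037)/0.0592 = 12.264.
With Q = [Cd²⁺]·P(H₂) / [H⁺]^2, solving for [H⁺] gives log[H⁺] = -6.404, so pH = 6.40.

pH = 6.40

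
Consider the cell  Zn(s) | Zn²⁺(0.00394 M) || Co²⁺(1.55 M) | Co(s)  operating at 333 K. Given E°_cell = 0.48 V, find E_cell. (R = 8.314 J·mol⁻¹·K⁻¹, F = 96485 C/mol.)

Balancing electrons gives n = 2; the reaction quotient is Q = [Zn²⁺]/[Co²⁺] = 0.00254.
E = E° − (RT/nF) ln Q = 0.48 − (8.314×333)/(2×96485) × (-5.975) = 0.480 + 0.086 = 0.566 V.

0.566 V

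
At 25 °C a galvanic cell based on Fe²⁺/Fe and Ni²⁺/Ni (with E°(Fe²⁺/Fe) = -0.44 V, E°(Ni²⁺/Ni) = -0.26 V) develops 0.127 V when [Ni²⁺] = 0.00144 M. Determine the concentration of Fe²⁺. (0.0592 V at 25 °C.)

0.089 M

From the Nernst equation, log Q = n(E° − E)/0.0592 = 2(0.18 − 0.127)/0.0592 = 1.791, so Q = 61.7.
With Q = [Fe²⁺]/[Ni²⁺] and the known concentrations, [Fe²⁺] in the numerator gives [Fe²⁺] = 0.089 M.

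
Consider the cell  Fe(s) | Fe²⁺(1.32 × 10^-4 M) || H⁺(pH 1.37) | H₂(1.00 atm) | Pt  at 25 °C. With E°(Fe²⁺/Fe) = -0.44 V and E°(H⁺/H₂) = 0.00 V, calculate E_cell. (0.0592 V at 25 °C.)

0.47 V

The hydrogen couple is the cathode, so E°_cell = 0.44 V; n = 2.
[H⁺] = 10^(−1.37) = 0.043 M, and Q = [Fe²⁺]·P(H₂) / [H⁺]^2 = 0.0725.
E = E° − (0.0592/2) log Q = 0.44 − (0.0592/2)(-1.139) = 0.474 V.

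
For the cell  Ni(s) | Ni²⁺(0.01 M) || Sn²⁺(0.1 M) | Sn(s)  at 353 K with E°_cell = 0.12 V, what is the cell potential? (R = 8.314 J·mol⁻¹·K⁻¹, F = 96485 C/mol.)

Balancing electrons gives n = 2; the reaction quotient is Q = [Ni²⁺]/[Sn²⁺] = 0.100.
E = E° − (RT/nF) ln Q = 0.12 − (8.314×353)/(2×96485) × (-2.303) = 0.120 + 0.035 = 0.155 V.

0.155 V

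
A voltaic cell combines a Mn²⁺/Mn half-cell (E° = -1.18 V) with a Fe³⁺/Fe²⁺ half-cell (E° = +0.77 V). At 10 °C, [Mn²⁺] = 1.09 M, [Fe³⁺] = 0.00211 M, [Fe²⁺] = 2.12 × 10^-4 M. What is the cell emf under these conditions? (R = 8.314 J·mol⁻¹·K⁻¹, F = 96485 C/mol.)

2.00 V

The Fe³⁺/Fe²⁺ couple has the higher reduction potential and acts as the cathode, so E°_cell = +0.77 − (-1.18) = 1.95 V.
Balancing electrons gives n = 2; the reaction quotient is Q = [Mn²⁺]·[Fe²⁺]^2/[Fe³⁺]^2 = 0.0110.
E = E° − (RT/nF) ln Q = 1.95 − (8.314×283)/(2×96485) × (-4.510) = 1.950 + 0.055 = 2.005 V.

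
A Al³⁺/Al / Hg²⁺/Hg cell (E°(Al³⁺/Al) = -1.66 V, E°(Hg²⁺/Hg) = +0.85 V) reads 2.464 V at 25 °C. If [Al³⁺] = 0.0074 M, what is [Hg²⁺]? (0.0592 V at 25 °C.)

From the Nernst equation, log Q = n(E° − E)/0.0592 = 6(2.51 − 2.464)/0.0592 = 4.662, so Q = 4.59 × 10^4.
With Q = [Al³⁺]^2/[Hg²⁺]^3 and the known concentrations, [Hg²⁺]^3 in the denominator gives [Hg²⁺] = 0.0011 M.

0.0011 M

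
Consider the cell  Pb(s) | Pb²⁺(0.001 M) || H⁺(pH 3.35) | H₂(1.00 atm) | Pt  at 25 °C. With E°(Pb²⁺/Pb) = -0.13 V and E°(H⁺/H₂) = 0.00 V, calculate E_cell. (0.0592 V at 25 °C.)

The hydrogen couple is the cathode, so E°_cell = 0.13 V; n = 2.
[H⁺] = 10^(−3.35) = 4.5 × 10^-4 M, and Q = [Pb²⁺]·P(H₂) / [H⁺]^2 = 5010.
E = E° − (0.0592/2) log Q = 0.13 − (0.0592/2)(3.700) = 0.020 V.

0.020 V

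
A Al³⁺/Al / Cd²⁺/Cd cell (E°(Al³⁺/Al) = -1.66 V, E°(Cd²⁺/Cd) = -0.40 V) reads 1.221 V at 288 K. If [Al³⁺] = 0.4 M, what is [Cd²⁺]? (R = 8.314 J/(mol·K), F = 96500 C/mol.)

0.023 M

From the Nernst equation, ln Q = nF(E° − E)/RT = 6×96500×(1.26 − 1.221)/(8.314×288) = 9.431, so Q = 1.25 × 10^4.
With Q = [Al³⁺]^2/[Cd²⁺]^3 and the known concentrations, [Cd²⁺]^3 in the denominator gives [Cd²⁺] = 0.023 M.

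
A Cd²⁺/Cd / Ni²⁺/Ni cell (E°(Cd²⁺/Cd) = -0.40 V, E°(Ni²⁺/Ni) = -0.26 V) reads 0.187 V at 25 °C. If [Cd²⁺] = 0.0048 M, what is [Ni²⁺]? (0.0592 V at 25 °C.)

From the Nernst equation, log Q = n(E° − E)/0.0592 = 2(0.14 − 0.187)/0.0592 = -1.588, so Q = 0.0258.
With Q = [Cd²⁺]/[Ni²⁺] and the known concentrations, [Ni²⁺] in the denominator gives [Ni²⁺] = 0.19 M.

0.19 M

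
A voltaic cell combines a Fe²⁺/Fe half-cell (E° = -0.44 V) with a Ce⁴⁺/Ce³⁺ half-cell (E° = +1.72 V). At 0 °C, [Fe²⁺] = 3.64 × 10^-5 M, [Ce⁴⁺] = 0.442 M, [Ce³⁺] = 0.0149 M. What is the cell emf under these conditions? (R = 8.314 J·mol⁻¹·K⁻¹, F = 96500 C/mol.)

The Ce⁴⁺/Ce³⁺ couple has the higher reduction potential and acts as the cathode, so E°_cell = +1.72 − (-0.44) = 2.16 V.
Balancing electrons gives n = 2; the reaction quotient is Q = [Fe²⁺]·[Ce³⁺]^2/[Ce⁴⁺]^2 = 4.14 × 10^-8.
E = E° − (RT/nF) ln Q = 2.16 − (8.314×273)/(2×96500) × (-17.001) = 2.160 + 0.200 = 2.360 V.

2.36 V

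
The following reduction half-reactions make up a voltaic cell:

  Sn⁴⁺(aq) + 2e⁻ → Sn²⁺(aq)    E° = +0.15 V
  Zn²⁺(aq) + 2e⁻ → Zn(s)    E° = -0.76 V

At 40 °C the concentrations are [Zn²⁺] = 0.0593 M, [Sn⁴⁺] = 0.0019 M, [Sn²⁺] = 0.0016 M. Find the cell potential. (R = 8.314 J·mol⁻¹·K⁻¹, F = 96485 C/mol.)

0.950 V

The Sn⁴⁺/Sn²⁺ couple has the higher reduction potential and acts as the cathode, so E°_cell = +0.15 − (-0.76) = 0.91 V.
Balancing electrons gives n = 2; the reaction quotient is Q = [Zn²⁺]·[Sn²⁺]/[Sn⁴⁺] = 0.0499.
E = E° − (RT/nF) ln Q = 0.91 − (8.314×313)/(2×96485) × (-2.997) = 0.910 + 0.040 = 0.950 V.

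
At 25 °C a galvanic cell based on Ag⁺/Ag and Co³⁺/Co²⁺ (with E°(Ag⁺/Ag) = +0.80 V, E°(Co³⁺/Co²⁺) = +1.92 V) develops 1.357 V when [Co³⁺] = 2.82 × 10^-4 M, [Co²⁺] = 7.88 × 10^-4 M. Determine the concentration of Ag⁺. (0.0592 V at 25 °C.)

From the Nernst equation, log Q = n(E° − E)/0.0592 = 1(1.12 − 1.357)/0.0592 = -4.003, so Q = 9.92 × 10^-5.
With Q = [Ag⁺]·[Co²⁺]/[Co³⁺] and the known concentrations, [Ag⁺] in the numerator gives [Ag⁺] = 3.6 × 10^-5 M.

3.6 × 10^-5 M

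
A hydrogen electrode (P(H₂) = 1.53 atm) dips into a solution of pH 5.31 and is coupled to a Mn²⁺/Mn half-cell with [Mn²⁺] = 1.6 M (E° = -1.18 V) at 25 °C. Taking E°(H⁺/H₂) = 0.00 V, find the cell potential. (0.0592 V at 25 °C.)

0.85 V

The hydrogen couple is the cathode, so E°_cell = 1.18 V; n = 2.
[H⁺] = 10^(−5.31) = 4.9 × 10^-6 M, and Q = [Mn²⁺]·P(H₂) / [H⁺]^2 = 1.02 × 10^11.
E = E° − (0.0592/2) log Q = 1.18 − (0.0592/2)(11.009) = 0.854 V.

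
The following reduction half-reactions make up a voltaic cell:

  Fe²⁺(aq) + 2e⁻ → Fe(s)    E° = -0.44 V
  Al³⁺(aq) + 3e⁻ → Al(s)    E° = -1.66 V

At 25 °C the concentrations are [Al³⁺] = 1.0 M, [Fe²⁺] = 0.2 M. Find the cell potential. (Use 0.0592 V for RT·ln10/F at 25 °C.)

1.20 V

The Fe²⁺/Fe couple has the higher reduction potential and acts as the cathode, so E°_cell = -0.44 − (-1.66) = 1.22 V.
Balancing electrons gives n = 6; the reaction quotient is Q = [Al³⁺]^2/[Fe²⁺]^3 = 125.
At 25 °C, E = E° − (0.0592/n) log Q = 1.22 − (0.0592/6)(2.097) = 1.220 − 0.021 = 1.199 V.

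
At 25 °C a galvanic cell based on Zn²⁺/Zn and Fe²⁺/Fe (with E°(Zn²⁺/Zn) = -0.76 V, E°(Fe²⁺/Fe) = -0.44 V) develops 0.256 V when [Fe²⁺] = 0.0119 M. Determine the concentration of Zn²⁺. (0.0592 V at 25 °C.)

1.7 M

From the Nernst equation, log Q = n(E° − E)/0.0592 = 2(0.32 − 0.256)/0.0592 = 2.162, so Q = 145.
With Q = [Zn²⁺]/[Fe²⁺] and the known concentrations, [Zn²⁺] in the numerator gives [Zn²⁺] = 1.7 M.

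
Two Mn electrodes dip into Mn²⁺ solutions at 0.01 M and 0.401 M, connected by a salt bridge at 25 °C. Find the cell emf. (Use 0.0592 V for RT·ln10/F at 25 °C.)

0.047 V

Both half-cells are Mn²⁺/Mn, so E°_cell = 0. The concentrated side is the cathode; the cell reaction moves Mn²⁺ from high to low concentration with n = 2.
Q = [Mn²⁺]_dilute/[Mn²⁺]_conc = 0.01/0.401 = 0.0249.
E = 0 − (0.0592/2) log Q = −(0.0592/2)(-1.603) = 0.0474 V.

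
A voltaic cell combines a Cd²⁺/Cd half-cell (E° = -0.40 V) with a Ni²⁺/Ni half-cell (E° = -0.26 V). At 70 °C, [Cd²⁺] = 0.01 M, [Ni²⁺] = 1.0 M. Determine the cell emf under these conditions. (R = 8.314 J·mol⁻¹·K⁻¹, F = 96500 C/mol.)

0.208 V

The Ni²⁺/Ni couple has the higher reduction potential and acts as the cathode, so E°_cell = -0.26 − (-0.40) = 0.14 V.
Balancing electrons gives n = 2; the reaction quotient is Q = [Cd²⁺]/[Ni²⁺] = 0.0100.
E = E° − (RT/nF) ln Q = 0.14 − (8.314×343)/(2×96500) × (-4.605) = 0.140 + 0.068 = 0.208 V.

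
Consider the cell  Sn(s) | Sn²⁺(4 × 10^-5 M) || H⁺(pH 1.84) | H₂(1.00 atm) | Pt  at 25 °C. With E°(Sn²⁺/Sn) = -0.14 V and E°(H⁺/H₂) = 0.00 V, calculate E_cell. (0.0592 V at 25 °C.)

0.16 V

The hydrogen couple is the cathode, so E°_cell = 0.14 V; n = 2.
[H⁺] = 10^(−1.84) = 0.014 M, and Q = [Sn²⁺]·P(H₂) / [H⁺]^2 = 0.191.
E = E° − (0.0592/2) log Q = 0.14 − (0.0592/2)(-0.718) = 0.161 V.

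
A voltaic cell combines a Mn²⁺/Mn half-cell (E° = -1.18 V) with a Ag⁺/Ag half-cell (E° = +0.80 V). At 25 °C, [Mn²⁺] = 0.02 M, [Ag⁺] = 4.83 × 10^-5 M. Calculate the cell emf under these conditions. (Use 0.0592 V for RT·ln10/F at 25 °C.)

The Ag⁺/Ag couple has the higher reduction potential and acts as the cathode, so E°_cell = +0.80 − (-1.18) = 1.98 V.
Balancing electrons gives n = 2; the reaction quotient is Q = [Mn²⁺]/[Ag⁺]^2 = 8.57 × 10^6.
At 25 °C, E = E° − (0.0592/n) log Q = 1.98 − (0.0592/2)(6.933) = 1.980 − 0.205 = 1.775 V.

1.77 V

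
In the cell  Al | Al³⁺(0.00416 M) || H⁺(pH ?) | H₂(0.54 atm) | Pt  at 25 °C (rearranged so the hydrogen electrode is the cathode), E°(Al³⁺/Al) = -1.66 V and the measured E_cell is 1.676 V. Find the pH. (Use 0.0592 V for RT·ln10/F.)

pH = 0.66

E°_cell = 1.66 V and n = 6.
log Q = n(E° − E)/0.0592 = 6×(1.66 − 1.676)/0.0592 = -1.622.
With Q = [Al³⁺]^2·P(H₂)^3 / [H⁺]^6, solving for [H⁺] gives log[H⁺] = -0.657, so pH = 0.66.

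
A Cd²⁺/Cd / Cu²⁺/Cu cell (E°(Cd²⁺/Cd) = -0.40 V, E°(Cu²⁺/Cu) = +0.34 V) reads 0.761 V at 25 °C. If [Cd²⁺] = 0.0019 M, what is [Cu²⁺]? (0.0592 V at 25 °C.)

0.0097 M

From the Nernst equation, log Q = n(E° − E)/0.0592 = 2(0.74 − 0.761)/0.0592 = -0.709, so Q = 0.195.
With Q = [Cd²⁺]/[Cu²⁺] and the known concentrations, [Cu²⁺] in the denominator gives [Cu²⁺] = 0.0097 M.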